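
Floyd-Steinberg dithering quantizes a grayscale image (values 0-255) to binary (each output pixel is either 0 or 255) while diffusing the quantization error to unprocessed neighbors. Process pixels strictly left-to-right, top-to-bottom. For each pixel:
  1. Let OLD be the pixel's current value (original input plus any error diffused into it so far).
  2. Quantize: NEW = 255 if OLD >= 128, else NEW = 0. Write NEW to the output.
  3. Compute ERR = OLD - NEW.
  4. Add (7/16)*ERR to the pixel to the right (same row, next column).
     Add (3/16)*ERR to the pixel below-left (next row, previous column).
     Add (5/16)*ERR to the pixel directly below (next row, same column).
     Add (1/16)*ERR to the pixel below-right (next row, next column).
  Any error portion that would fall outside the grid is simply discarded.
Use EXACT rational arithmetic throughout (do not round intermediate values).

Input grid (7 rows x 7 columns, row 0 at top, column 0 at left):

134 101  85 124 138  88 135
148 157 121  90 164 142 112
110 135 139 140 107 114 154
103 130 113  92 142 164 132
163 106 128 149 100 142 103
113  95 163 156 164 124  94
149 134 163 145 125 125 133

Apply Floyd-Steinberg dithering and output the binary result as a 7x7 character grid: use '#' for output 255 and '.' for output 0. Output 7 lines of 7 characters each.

(0,0): OLD=134 → NEW=255, ERR=-121
(0,1): OLD=769/16 → NEW=0, ERR=769/16
(0,2): OLD=27143/256 → NEW=0, ERR=27143/256
(0,3): OLD=697905/4096 → NEW=255, ERR=-346575/4096
(0,4): OLD=6617943/65536 → NEW=0, ERR=6617943/65536
(0,5): OLD=138600289/1048576 → NEW=255, ERR=-128786591/1048576
(0,6): OLD=1363418023/16777216 → NEW=0, ERR=1363418023/16777216
(1,0): OLD=30515/256 → NEW=0, ERR=30515/256
(1,1): OLD=484325/2048 → NEW=255, ERR=-37915/2048
(1,2): OLD=8727625/65536 → NEW=255, ERR=-7984055/65536
(1,3): OLD=9389973/262144 → NEW=0, ERR=9389973/262144
(1,4): OLD=3068735135/16777216 → NEW=255, ERR=-1209454945/16777216
(1,5): OLD=12566585167/134217728 → NEW=0, ERR=12566585167/134217728
(1,6): OLD=366536302017/2147483648 → NEW=255, ERR=-181072028223/2147483648
(2,0): OLD=4711335/32768 → NEW=255, ERR=-3644505/32768
(2,1): OLD=68327965/1048576 → NEW=0, ERR=68327965/1048576
(2,2): OLD=2264871575/16777216 → NEW=255, ERR=-2013318505/16777216
(2,3): OLD=10410121375/134217728 → NEW=0, ERR=10410121375/134217728
(2,4): OLD=148390411919/1073741824 → NEW=255, ERR=-125413753201/1073741824
(2,5): OLD=2468518124869/34359738368 → NEW=0, ERR=2468518124869/34359738368
(2,6): OLD=90673305757747/549755813888 → NEW=255, ERR=-49514426783693/549755813888
(3,0): OLD=1349916343/16777216 → NEW=0, ERR=1349916343/16777216
(3,1): OLD=20953159403/134217728 → NEW=255, ERR=-13272361237/134217728
(3,2): OLD=54601363505/1073741824 → NEW=0, ERR=54601363505/1073741824
(3,3): OLD=468517180135/4294967296 → NEW=0, ERR=468517180135/4294967296
(3,4): OLD=94306632594103/549755813888 → NEW=255, ERR=-45881099947337/549755813888
(3,5): OLD=553058942005141/4398046511104 → NEW=0, ERR=553058942005141/4398046511104
(3,6): OLD=11495480074123147/70368744177664 → NEW=255, ERR=-6448549691181173/70368744177664
(4,0): OLD=364219404633/2147483648 → NEW=255, ERR=-183388925607/2147483648
(4,1): OLD=1797018361733/34359738368 → NEW=0, ERR=1797018361733/34359738368
(4,2): OLD=99530778717163/549755813888 → NEW=255, ERR=-40656953824277/549755813888
(4,3): OLD=608091388549001/4398046511104 → NEW=255, ERR=-513410471782519/4398046511104
(4,4): OLD=1873347767934475/35184372088832 → NEW=0, ERR=1873347767934475/35184372088832
(4,5): OLD=205130941016343883/1125899906842624 → NEW=255, ERR=-81973535228525237/1125899906842624
(4,6): OLD=907367413735789949/18014398509481984 → NEW=0, ERR=907367413735789949/18014398509481984
(5,0): OLD=52842348005983/549755813888 → NEW=0, ERR=52842348005983/549755813888
(5,1): OLD=590184157831029/4398046511104 → NEW=255, ERR=-531317702500491/4398046511104
(5,2): OLD=2407195082719491/35184372088832 → NEW=0, ERR=2407195082719491/35184372088832
(5,3): OLD=43576068850255023/281474976710656 → NEW=255, ERR=-28200050210962257/281474976710656
(5,4): OLD=2087141906055717605/18014398509481984 → NEW=0, ERR=2087141906055717605/18014398509481984
(5,5): OLD=23736966732655040789/144115188075855872 → NEW=255, ERR=-13012406226688206571/144115188075855872
(5,6): OLD=151464483319450153115/2305843009213693952 → NEW=0, ERR=151464483319450153115/2305843009213693952
(6,0): OLD=11004683695209783/70368744177664 → NEW=255, ERR=-6939346070094537/70368744177664
(6,1): OLD=80996739867293347/1125899906842624 → NEW=0, ERR=80996739867293347/1125899906842624
(6,2): OLD=3414057414980062601/18014398509481984 → NEW=255, ERR=-1179614204937843319/18014398509481984
(6,3): OLD=16002999320222454807/144115188075855872 → NEW=0, ERR=16002999320222454807/144115188075855872
(6,4): OLD=53782675405927542069/288230376151711744 → NEW=255, ERR=-19716070512758952651/288230376151711744
(6,5): OLD=3188141185511312342649/36893488147419103232 → NEW=0, ERR=3188141185511312342649/36893488147419103232
(6,6): OLD=109612313747810869443263/590295810358705651712 → NEW=255, ERR=-40913117893659071743297/590295810358705651712
Row 0: #..#.#.
Row 1: .##.#.#
Row 2: #.#.#.#
Row 3: .#..#.#
Row 4: #.##.#.
Row 5: .#.#.#.
Row 6: #.#.#.#

Answer: #..#.#.
.##.#.#
#.#.#.#
.#..#.#
#.##.#.
.#.#.#.
#.#.#.#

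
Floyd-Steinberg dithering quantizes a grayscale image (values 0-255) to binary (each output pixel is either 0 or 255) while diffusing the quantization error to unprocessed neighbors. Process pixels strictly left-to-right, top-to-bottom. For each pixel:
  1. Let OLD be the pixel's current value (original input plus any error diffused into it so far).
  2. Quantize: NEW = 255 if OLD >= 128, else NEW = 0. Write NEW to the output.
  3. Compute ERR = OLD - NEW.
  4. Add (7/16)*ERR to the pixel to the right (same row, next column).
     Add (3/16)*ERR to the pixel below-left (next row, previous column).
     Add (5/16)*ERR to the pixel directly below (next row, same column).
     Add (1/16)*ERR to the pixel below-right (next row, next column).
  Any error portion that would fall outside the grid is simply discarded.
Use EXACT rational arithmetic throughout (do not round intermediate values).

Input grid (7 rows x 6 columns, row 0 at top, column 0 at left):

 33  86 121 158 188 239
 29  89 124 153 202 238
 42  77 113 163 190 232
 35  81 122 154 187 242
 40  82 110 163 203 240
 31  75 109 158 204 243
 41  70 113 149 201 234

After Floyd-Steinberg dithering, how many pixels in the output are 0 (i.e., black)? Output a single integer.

(0,0): OLD=33 → NEW=0, ERR=33
(0,1): OLD=1607/16 → NEW=0, ERR=1607/16
(0,2): OLD=42225/256 → NEW=255, ERR=-23055/256
(0,3): OLD=485783/4096 → NEW=0, ERR=485783/4096
(0,4): OLD=15721249/65536 → NEW=255, ERR=-990431/65536
(0,5): OLD=243676647/1048576 → NEW=255, ERR=-23710233/1048576
(1,0): OLD=14885/256 → NEW=0, ERR=14885/256
(1,1): OLD=268291/2048 → NEW=255, ERR=-253949/2048
(1,2): OLD=4595519/65536 → NEW=0, ERR=4595519/65536
(1,3): OLD=55647507/262144 → NEW=255, ERR=-11199213/262144
(1,4): OLD=3049414937/16777216 → NEW=255, ERR=-1228775143/16777216
(1,5): OLD=53135843551/268435456 → NEW=255, ERR=-15315197729/268435456
(2,0): OLD=1209809/32768 → NEW=0, ERR=1209809/32768
(2,1): OLD=74642955/1048576 → NEW=0, ERR=74642955/1048576
(2,2): OLD=2521555169/16777216 → NEW=255, ERR=-1756634911/16777216
(2,3): OLD=12682457113/134217728 → NEW=0, ERR=12682457113/134217728
(2,4): OLD=837882587083/4294967296 → NEW=255, ERR=-257334073397/4294967296
(2,5): OLD=12601797834045/68719476736 → NEW=255, ERR=-4921668733635/68719476736
(3,0): OLD=1004700865/16777216 → NEW=0, ERR=1004700865/16777216
(3,1): OLD=15048565933/134217728 → NEW=0, ERR=15048565933/134217728
(3,2): OLD=172334619863/1073741824 → NEW=255, ERR=-101469545257/1073741824
(3,3): OLD=8549144530821/68719476736 → NEW=0, ERR=8549144530821/68719476736
(3,4): OLD=118297186039525/549755813888 → NEW=255, ERR=-21890546501915/549755813888
(3,5): OLD=1745615175120715/8796093022208 → NEW=255, ERR=-497388545542325/8796093022208
(4,0): OLD=171233078319/2147483648 → NEW=0, ERR=171233078319/2147483648
(4,1): OLD=4739799808227/34359738368 → NEW=255, ERR=-4021933475613/34359738368
(4,2): OLD=65521255264697/1099511627776 → NEW=0, ERR=65521255264697/1099511627776
(4,3): OLD=3774858581203709/17592186044416 → NEW=255, ERR=-711148860122371/17592186044416
(4,4): OLD=47863140537736397/281474976710656 → NEW=255, ERR=-23912978523480883/281474976710656
(4,5): OLD=822682933808800379/4503599627370496 → NEW=255, ERR=-325734971170676101/4503599627370496
(5,0): OLD=18675276069209/549755813888 → NEW=0, ERR=18675276069209/549755813888
(5,1): OLD=1221593564095465/17592186044416 → NEW=0, ERR=1221593564095465/17592186044416
(5,2): OLD=20140475655712275/140737488355328 → NEW=255, ERR=-15747583874896365/140737488355328
(5,3): OLD=379245163843519361/4503599627370496 → NEW=0, ERR=379245163843519361/4503599627370496
(5,4): OLD=1785271003382513569/9007199254740992 → NEW=255, ERR=-511564806576439391/9007199254740992
(5,5): OLD=27416472031939751893/144115188075855872 → NEW=255, ERR=-9332900927403495467/144115188075855872
(6,0): OLD=18193298908496731/281474976710656 → NEW=0, ERR=18193298908496731/281474976710656
(6,1): OLD=455408789501105855/4503599627370496 → NEW=0, ERR=455408789501105855/4503599627370496
(6,2): OLD=2565304919187294119/18014398509481984 → NEW=255, ERR=-2028366700730611801/18014398509481984
(6,3): OLD=31247582842915783403/288230376151711744 → NEW=0, ERR=31247582842915783403/288230376151711744
(6,4): OLD=1032105885473649416267/4611686018427387904 → NEW=255, ERR=-143874049225334499253/4611686018427387904
(6,5): OLD=14503848779063102574893/73786976294838206464 → NEW=255, ERR=-4311830176120640073427/73786976294838206464
Output grid:
  Row 0: ..#.##  (3 black, running=3)
  Row 1: .#.###  (2 black, running=5)
  Row 2: ..#.##  (3 black, running=8)
  Row 3: ..#.##  (3 black, running=11)
  Row 4: .#.###  (2 black, running=13)
  Row 5: ..#.##  (3 black, running=16)
  Row 6: ..#.##  (3 black, running=19)

Answer: 19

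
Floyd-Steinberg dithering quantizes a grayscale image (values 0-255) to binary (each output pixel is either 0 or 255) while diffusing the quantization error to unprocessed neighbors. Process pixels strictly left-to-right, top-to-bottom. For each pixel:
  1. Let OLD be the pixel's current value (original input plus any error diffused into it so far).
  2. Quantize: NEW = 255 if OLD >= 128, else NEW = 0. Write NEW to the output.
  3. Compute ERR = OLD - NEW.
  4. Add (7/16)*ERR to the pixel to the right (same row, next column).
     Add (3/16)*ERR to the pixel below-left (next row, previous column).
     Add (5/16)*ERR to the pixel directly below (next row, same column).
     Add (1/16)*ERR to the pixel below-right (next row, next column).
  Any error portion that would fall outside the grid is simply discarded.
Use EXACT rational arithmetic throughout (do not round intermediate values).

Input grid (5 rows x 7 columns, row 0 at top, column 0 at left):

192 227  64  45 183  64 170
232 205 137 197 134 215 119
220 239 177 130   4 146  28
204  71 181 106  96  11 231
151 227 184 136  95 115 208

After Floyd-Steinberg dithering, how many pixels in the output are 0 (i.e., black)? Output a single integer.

Answer: 15

Derivation:
(0,0): OLD=192 → NEW=255, ERR=-63
(0,1): OLD=3191/16 → NEW=255, ERR=-889/16
(0,2): OLD=10161/256 → NEW=0, ERR=10161/256
(0,3): OLD=255447/4096 → NEW=0, ERR=255447/4096
(0,4): OLD=13781217/65536 → NEW=255, ERR=-2930463/65536
(0,5): OLD=46595623/1048576 → NEW=0, ERR=46595623/1048576
(0,6): OLD=3178296081/16777216 → NEW=255, ERR=-1099893999/16777216
(1,0): OLD=51685/256 → NEW=255, ERR=-13595/256
(1,1): OLD=343875/2048 → NEW=255, ERR=-178365/2048
(1,2): OLD=7832959/65536 → NEW=0, ERR=7832959/65536
(1,3): OLD=68911443/262144 → NEW=255, ERR=2064723/262144
(1,4): OLD=2276703449/16777216 → NEW=255, ERR=-2001486631/16777216
(1,5): OLD=21690492969/134217728 → NEW=255, ERR=-12535027671/134217728
(1,6): OLD=129773840199/2147483648 → NEW=0, ERR=129773840199/2147483648
(2,0): OLD=6130065/32768 → NEW=255, ERR=-2225775/32768
(2,1): OLD=210928971/1048576 → NEW=255, ERR=-56457909/1048576
(2,2): OLD=3134452385/16777216 → NEW=255, ERR=-1143737695/16777216
(2,3): OLD=11775967193/134217728 → NEW=0, ERR=11775967193/134217728
(2,4): OLD=-12792852567/1073741824 → NEW=0, ERR=-12792852567/1073741824
(2,5): OLD=3967750883939/34359738368 → NEW=0, ERR=3967750883939/34359738368
(2,6): OLD=50340359108581/549755813888 → NEW=0, ERR=50340359108581/549755813888
(3,0): OLD=2897054337/16777216 → NEW=255, ERR=-1381135743/16777216
(3,1): OLD=151762285/134217728 → NEW=0, ERR=151762285/134217728
(3,2): OLD=186054328855/1073741824 → NEW=255, ERR=-87749836265/1073741824
(3,3): OLD=391569549297/4294967296 → NEW=0, ERR=391569549297/4294967296
(3,4): OLD=87575496736385/549755813888 → NEW=255, ERR=-52612235805055/549755813888
(3,5): OLD=95181290067731/4398046511104 → NEW=0, ERR=95181290067731/4398046511104
(3,6): OLD=19442935413001933/70368744177664 → NEW=255, ERR=1498905647697613/70368744177664
(4,0): OLD=269479887983/2147483648 → NEW=0, ERR=269479887983/2147483648
(4,1): OLD=8994876415523/34359738368 → NEW=255, ERR=233143131683/34359738368
(4,2): OLD=98183618202861/549755813888 → NEW=255, ERR=-42004114338579/549755813888
(4,3): OLD=475039869308735/4398046511104 → NEW=0, ERR=475039869308735/4398046511104
(4,4): OLD=4296165719260173/35184372088832 → NEW=0, ERR=4296165719260173/35184372088832
(4,5): OLD=195001663322008461/1125899906842624 → NEW=255, ERR=-92102812922860659/1125899906842624
(4,6): OLD=3246554061585376235/18014398509481984 → NEW=255, ERR=-1347117558332529685/18014398509481984
Output grid:
  Row 0: ##..#.#  (3 black, running=3)
  Row 1: ##.###.  (2 black, running=5)
  Row 2: ###....  (4 black, running=9)
  Row 3: #.#.#.#  (3 black, running=12)
  Row 4: .##..##  (3 black, running=15)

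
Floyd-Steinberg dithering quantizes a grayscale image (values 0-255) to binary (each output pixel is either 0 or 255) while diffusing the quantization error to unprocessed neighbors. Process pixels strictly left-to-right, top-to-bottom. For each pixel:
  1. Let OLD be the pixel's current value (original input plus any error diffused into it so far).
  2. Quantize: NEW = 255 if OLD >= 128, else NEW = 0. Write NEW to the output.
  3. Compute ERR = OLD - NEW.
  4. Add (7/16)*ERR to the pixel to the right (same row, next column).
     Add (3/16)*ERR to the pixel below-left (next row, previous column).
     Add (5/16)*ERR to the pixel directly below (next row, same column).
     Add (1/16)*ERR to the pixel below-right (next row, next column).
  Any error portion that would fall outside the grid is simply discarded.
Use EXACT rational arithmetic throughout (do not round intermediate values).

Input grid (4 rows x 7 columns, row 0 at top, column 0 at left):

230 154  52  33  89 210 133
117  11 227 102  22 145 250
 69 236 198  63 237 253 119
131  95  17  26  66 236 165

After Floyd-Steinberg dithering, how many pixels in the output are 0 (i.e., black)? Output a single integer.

Answer: 13

Derivation:
(0,0): OLD=230 → NEW=255, ERR=-25
(0,1): OLD=2289/16 → NEW=255, ERR=-1791/16
(0,2): OLD=775/256 → NEW=0, ERR=775/256
(0,3): OLD=140593/4096 → NEW=0, ERR=140593/4096
(0,4): OLD=6816855/65536 → NEW=0, ERR=6816855/65536
(0,5): OLD=267918945/1048576 → NEW=255, ERR=532065/1048576
(0,6): OLD=2235094183/16777216 → NEW=255, ERR=-2043095897/16777216
(1,0): OLD=22579/256 → NEW=0, ERR=22579/256
(1,1): OLD=27877/2048 → NEW=0, ERR=27877/2048
(1,2): OLD=15292233/65536 → NEW=255, ERR=-1419447/65536
(1,3): OLD=32228757/262144 → NEW=0, ERR=32228757/262144
(1,4): OLD=1854440351/16777216 → NEW=0, ERR=1854440351/16777216
(1,5): OLD=23781307983/134217728 → NEW=255, ERR=-10444212657/134217728
(1,6): OLD=382105691841/2147483648 → NEW=255, ERR=-165502638399/2147483648
(2,0): OLD=3247783/32768 → NEW=0, ERR=3247783/32768
(2,1): OLD=298915101/1048576 → NEW=255, ERR=31528221/1048576
(2,2): OLD=3830048663/16777216 → NEW=255, ERR=-448141417/16777216
(2,3): OLD=14643794335/134217728 → NEW=0, ERR=14643794335/134217728
(2,4): OLD=335403142287/1073741824 → NEW=255, ERR=61598977167/1073741824
(2,5): OLD=8460722924613/34359738368 → NEW=255, ERR=-301010359227/34359738368
(2,6): OLD=47399939825971/549755813888 → NEW=0, ERR=47399939825971/549755813888
(3,0): OLD=2812045239/16777216 → NEW=255, ERR=-1466144841/16777216
(3,1): OLD=9039526379/134217728 → NEW=0, ERR=9039526379/134217728
(3,2): OLD=64912622641/1073741824 → NEW=0, ERR=64912622641/1073741824
(3,3): OLD=410733152871/4294967296 → NEW=0, ERR=410733152871/4294967296
(3,4): OLD=71986556896183/549755813888 → NEW=255, ERR=-68201175645257/549755813888
(3,5): OLD=874063695386773/4398046511104 → NEW=255, ERR=-247438164944747/4398046511104
(3,6): OLD=11736243901759115/70368744177664 → NEW=255, ERR=-6207785863545205/70368744177664
Output grid:
  Row 0: ##...##  (3 black, running=3)
  Row 1: ..#..##  (4 black, running=7)
  Row 2: .##.##.  (3 black, running=10)
  Row 3: #...###  (3 black, running=13)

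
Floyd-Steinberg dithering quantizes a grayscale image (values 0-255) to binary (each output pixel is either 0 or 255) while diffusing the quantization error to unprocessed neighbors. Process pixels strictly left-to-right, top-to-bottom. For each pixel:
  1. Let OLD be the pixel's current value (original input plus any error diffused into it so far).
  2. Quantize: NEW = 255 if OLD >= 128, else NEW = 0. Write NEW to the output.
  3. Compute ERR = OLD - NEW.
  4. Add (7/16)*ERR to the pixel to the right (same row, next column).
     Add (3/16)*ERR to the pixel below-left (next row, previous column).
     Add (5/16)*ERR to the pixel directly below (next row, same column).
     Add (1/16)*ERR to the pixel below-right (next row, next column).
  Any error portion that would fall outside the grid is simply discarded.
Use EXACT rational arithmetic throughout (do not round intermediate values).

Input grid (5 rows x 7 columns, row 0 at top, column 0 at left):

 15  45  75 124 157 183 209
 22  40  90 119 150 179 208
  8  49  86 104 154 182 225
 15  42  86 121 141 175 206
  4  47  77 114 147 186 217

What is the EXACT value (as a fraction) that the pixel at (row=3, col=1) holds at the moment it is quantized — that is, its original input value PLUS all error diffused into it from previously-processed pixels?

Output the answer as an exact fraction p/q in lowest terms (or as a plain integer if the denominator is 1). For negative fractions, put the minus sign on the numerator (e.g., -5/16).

(0,0): OLD=15 → NEW=0, ERR=15
(0,1): OLD=825/16 → NEW=0, ERR=825/16
(0,2): OLD=24975/256 → NEW=0, ERR=24975/256
(0,3): OLD=682729/4096 → NEW=255, ERR=-361751/4096
(0,4): OLD=7756895/65536 → NEW=0, ERR=7756895/65536
(0,5): OLD=246187673/1048576 → NEW=255, ERR=-21199207/1048576
(0,6): OLD=3358043695/16777216 → NEW=255, ERR=-920146385/16777216
(1,0): OLD=9307/256 → NEW=0, ERR=9307/256
(1,1): OLD=186877/2048 → NEW=0, ERR=186877/2048
(1,2): OLD=9638465/65536 → NEW=255, ERR=-7073215/65536
(1,3): OLD=18998061/262144 → NEW=0, ERR=18998061/262144
(1,4): OLD=3512873831/16777216 → NEW=255, ERR=-765316249/16777216
(1,5): OLD=20111061143/134217728 → NEW=255, ERR=-14114459497/134217728
(1,6): OLD=308356028409/2147483648 → NEW=255, ERR=-239252301831/2147483648
(2,0): OLD=1195055/32768 → NEW=0, ERR=1195055/32768
(2,1): OLD=79174261/1048576 → NEW=0, ERR=79174261/1048576
(2,2): OLD=1754860959/16777216 → NEW=0, ERR=1754860959/16777216
(2,3): OLD=21087000935/134217728 → NEW=255, ERR=-13138519705/134217728
(2,4): OLD=87756911319/1073741824 → NEW=0, ERR=87756911319/1073741824
(2,5): OLD=5537194996317/34359738368 → NEW=255, ERR=-3224538287523/34359738368
(2,6): OLD=78369804334427/549755813888 → NEW=255, ERR=-61817928207013/549755813888
(3,0): OLD=680389823/16777216 → NEW=0, ERR=680389823/16777216
(3,1): OLD=14123704915/134217728 → NEW=0, ERR=14123704915/134217728
Target (3,1): original=42, with diffused error = 14123704915/134217728

Answer: 14123704915/134217728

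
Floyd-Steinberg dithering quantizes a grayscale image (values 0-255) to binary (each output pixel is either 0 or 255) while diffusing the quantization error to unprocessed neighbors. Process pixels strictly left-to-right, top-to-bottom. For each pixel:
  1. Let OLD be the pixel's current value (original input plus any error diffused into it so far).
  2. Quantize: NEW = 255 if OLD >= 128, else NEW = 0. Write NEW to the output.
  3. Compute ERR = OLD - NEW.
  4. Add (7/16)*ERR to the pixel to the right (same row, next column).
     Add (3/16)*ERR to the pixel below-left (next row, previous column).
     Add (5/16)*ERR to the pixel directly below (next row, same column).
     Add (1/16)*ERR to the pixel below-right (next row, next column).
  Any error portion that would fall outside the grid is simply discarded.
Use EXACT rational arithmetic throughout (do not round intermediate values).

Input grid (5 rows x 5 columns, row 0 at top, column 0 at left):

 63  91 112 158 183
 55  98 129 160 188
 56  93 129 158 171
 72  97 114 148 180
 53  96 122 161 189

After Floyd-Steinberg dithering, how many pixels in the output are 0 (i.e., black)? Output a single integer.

Answer: 13

Derivation:
(0,0): OLD=63 → NEW=0, ERR=63
(0,1): OLD=1897/16 → NEW=0, ERR=1897/16
(0,2): OLD=41951/256 → NEW=255, ERR=-23329/256
(0,3): OLD=483865/4096 → NEW=0, ERR=483865/4096
(0,4): OLD=15380143/65536 → NEW=255, ERR=-1331537/65536
(1,0): OLD=24811/256 → NEW=0, ERR=24811/256
(1,1): OLD=336493/2048 → NEW=255, ERR=-185747/2048
(1,2): OLD=5924593/65536 → NEW=0, ERR=5924593/65536
(1,3): OLD=59496669/262144 → NEW=255, ERR=-7350051/262144
(1,4): OLD=741415415/4194304 → NEW=255, ERR=-328132105/4194304
(2,0): OLD=2270207/32768 → NEW=0, ERR=2270207/32768
(2,1): OLD=123706341/1048576 → NEW=0, ERR=123706341/1048576
(2,2): OLD=3320869615/16777216 → NEW=255, ERR=-957320465/16777216
(2,3): OLD=30938653021/268435456 → NEW=0, ERR=30938653021/268435456
(2,4): OLD=838481252939/4294967296 → NEW=255, ERR=-256735407541/4294967296
(3,0): OLD=1942311695/16777216 → NEW=0, ERR=1942311695/16777216
(3,1): OLD=23910656483/134217728 → NEW=255, ERR=-10314864157/134217728
(3,2): OLD=393117318705/4294967296 → NEW=0, ERR=393117318705/4294967296
(3,3): OLD=1797764470985/8589934592 → NEW=255, ERR=-392668849975/8589934592
(3,4): OLD=20413012496397/137438953472 → NEW=255, ERR=-14633920638963/137438953472
(4,0): OLD=160564508673/2147483648 → NEW=0, ERR=160564508673/2147483648
(4,1): OLD=8871178372993/68719476736 → NEW=255, ERR=-8652288194687/68719476736
(4,2): OLD=90318523874479/1099511627776 → NEW=0, ERR=90318523874479/1099511627776
(4,3): OLD=2962687494541697/17592186044416 → NEW=255, ERR=-1523319946784383/17592186044416
(4,4): OLD=32365635957138183/281474976710656 → NEW=0, ERR=32365635957138183/281474976710656
Output grid:
  Row 0: ..#.#  (3 black, running=3)
  Row 1: .#.##  (2 black, running=5)
  Row 2: ..#.#  (3 black, running=8)
  Row 3: .#.##  (2 black, running=10)
  Row 4: .#.#.  (3 black, running=13)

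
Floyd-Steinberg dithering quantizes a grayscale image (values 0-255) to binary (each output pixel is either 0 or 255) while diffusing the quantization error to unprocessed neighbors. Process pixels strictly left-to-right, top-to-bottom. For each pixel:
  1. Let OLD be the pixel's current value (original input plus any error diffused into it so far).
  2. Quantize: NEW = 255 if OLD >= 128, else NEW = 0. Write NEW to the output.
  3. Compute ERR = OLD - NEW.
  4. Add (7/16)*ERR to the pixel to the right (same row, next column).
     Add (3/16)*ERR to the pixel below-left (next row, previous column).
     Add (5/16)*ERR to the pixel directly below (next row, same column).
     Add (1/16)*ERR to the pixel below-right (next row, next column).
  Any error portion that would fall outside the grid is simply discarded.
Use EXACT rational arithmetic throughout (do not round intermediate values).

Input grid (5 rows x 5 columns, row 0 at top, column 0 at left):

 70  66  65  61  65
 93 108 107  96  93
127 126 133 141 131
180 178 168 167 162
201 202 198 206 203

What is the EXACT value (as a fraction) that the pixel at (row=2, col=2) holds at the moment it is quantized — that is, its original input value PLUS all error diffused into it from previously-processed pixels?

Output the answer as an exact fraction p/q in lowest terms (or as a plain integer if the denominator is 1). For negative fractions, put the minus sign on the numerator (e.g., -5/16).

(0,0): OLD=70 → NEW=0, ERR=70
(0,1): OLD=773/8 → NEW=0, ERR=773/8
(0,2): OLD=13731/128 → NEW=0, ERR=13731/128
(0,3): OLD=221045/2048 → NEW=0, ERR=221045/2048
(0,4): OLD=3677235/32768 → NEW=0, ERR=3677235/32768
(1,0): OLD=17023/128 → NEW=255, ERR=-15617/128
(1,1): OLD=111929/1024 → NEW=0, ERR=111929/1024
(1,2): OLD=7032685/32768 → NEW=255, ERR=-1323155/32768
(1,3): OLD=18325001/131072 → NEW=255, ERR=-15098359/131072
(1,4): OLD=177038203/2097152 → NEW=0, ERR=177038203/2097152
(2,0): OLD=1791875/16384 → NEW=0, ERR=1791875/16384
(2,1): OLD=101087761/524288 → NEW=255, ERR=-32605679/524288
(2,2): OLD=657720051/8388608 → NEW=0, ERR=657720051/8388608
Target (2,2): original=133, with diffused error = 657720051/8388608

Answer: 657720051/8388608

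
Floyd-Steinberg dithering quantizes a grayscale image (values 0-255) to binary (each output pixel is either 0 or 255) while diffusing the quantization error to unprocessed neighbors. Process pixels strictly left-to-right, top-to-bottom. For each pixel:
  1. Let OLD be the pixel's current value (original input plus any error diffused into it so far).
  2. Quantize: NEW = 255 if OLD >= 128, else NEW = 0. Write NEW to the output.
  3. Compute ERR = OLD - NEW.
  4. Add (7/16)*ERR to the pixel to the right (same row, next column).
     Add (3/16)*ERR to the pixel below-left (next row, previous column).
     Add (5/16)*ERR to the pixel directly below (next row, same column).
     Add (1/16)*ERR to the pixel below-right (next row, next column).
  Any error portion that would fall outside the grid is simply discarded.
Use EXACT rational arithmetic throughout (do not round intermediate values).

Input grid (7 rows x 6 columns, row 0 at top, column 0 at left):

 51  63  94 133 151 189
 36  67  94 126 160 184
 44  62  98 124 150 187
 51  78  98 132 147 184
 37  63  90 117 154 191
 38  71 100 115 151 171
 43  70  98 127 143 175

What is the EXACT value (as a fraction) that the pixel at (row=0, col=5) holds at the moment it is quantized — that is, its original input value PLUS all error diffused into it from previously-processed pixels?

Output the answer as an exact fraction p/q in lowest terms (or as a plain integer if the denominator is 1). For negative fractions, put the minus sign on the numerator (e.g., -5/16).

Answer: 166304565/1048576

Derivation:
(0,0): OLD=51 → NEW=0, ERR=51
(0,1): OLD=1365/16 → NEW=0, ERR=1365/16
(0,2): OLD=33619/256 → NEW=255, ERR=-31661/256
(0,3): OLD=323141/4096 → NEW=0, ERR=323141/4096
(0,4): OLD=12157923/65536 → NEW=255, ERR=-4553757/65536
(0,5): OLD=166304565/1048576 → NEW=255, ERR=-101082315/1048576
Target (0,5): original=189, with diffused error = 166304565/1048576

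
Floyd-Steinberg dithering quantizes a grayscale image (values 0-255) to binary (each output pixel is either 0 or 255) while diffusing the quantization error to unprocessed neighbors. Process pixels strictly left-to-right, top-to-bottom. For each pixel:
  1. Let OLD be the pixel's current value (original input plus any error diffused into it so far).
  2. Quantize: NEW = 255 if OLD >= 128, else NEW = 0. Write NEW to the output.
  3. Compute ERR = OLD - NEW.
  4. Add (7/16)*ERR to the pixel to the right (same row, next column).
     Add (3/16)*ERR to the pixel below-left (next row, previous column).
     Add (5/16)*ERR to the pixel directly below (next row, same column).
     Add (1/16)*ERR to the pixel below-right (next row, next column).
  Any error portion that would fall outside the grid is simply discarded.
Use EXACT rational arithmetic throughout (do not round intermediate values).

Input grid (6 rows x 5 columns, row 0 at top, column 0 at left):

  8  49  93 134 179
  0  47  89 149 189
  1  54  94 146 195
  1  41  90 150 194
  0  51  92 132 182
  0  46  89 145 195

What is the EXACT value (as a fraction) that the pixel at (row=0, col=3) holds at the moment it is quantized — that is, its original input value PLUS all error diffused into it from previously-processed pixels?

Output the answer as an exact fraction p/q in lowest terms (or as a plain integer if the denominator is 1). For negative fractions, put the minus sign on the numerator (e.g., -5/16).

Answer: 94585/512

Derivation:
(0,0): OLD=8 → NEW=0, ERR=8
(0,1): OLD=105/2 → NEW=0, ERR=105/2
(0,2): OLD=3711/32 → NEW=0, ERR=3711/32
(0,3): OLD=94585/512 → NEW=255, ERR=-35975/512
Target (0,3): original=134, with diffused error = 94585/512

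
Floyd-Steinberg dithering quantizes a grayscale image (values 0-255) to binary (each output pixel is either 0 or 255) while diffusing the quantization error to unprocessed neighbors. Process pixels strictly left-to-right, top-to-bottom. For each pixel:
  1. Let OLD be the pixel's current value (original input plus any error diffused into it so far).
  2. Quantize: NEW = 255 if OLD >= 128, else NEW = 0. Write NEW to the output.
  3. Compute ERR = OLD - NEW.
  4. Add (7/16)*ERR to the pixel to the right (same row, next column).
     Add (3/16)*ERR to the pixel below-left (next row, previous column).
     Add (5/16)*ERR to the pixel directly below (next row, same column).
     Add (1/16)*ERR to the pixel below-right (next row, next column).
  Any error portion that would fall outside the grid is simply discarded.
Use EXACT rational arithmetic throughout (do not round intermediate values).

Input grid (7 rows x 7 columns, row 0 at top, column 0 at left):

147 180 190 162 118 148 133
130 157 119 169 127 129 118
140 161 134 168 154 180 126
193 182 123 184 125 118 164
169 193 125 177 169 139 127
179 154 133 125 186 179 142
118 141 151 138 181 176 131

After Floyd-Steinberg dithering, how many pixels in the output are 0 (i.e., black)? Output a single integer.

(0,0): OLD=147 → NEW=255, ERR=-108
(0,1): OLD=531/4 → NEW=255, ERR=-489/4
(0,2): OLD=8737/64 → NEW=255, ERR=-7583/64
(0,3): OLD=112807/1024 → NEW=0, ERR=112807/1024
(0,4): OLD=2722961/16384 → NEW=255, ERR=-1454959/16384
(0,5): OLD=28612599/262144 → NEW=0, ERR=28612599/262144
(0,6): OLD=758130625/4194304 → NEW=255, ERR=-311416895/4194304
(1,0): OLD=4693/64 → NEW=0, ERR=4693/64
(1,1): OLD=62419/512 → NEW=0, ERR=62419/512
(1,2): OLD=2430159/16384 → NEW=255, ERR=-1747761/16384
(1,3): OLD=8696611/65536 → NEW=255, ERR=-8015069/65536
(1,4): OLD=306574345/4194304 → NEW=0, ERR=306574345/4194304
(1,5): OLD=5892675801/33554432 → NEW=255, ERR=-2663704359/33554432
(1,6): OLD=35910573975/536870912 → NEW=0, ERR=35910573975/536870912
(2,0): OLD=1521857/8192 → NEW=255, ERR=-567103/8192
(2,1): OLD=40210907/262144 → NEW=255, ERR=-26635813/262144
(2,2): OLD=171542865/4194304 → NEW=0, ERR=171542865/4194304
(2,3): OLD=5191281673/33554432 → NEW=255, ERR=-3365098487/33554432
(2,4): OLD=29645288217/268435456 → NEW=0, ERR=29645288217/268435456
(2,5): OLD=1895099150963/8589934592 → NEW=255, ERR=-295334169997/8589934592
(2,6): OLD=17440906549589/137438953472 → NEW=0, ERR=17440906549589/137438953472
(3,0): OLD=638856753/4194304 → NEW=255, ERR=-430690767/4194304
(3,1): OLD=3646192349/33554432 → NEW=0, ERR=3646192349/33554432
(3,2): OLD=42457751847/268435456 → NEW=255, ERR=-25993289433/268435456
(3,3): OLD=143407906241/1073741824 → NEW=255, ERR=-130396258879/1073741824
(3,4): OLD=12873457078833/137438953472 → NEW=0, ERR=12873457078833/137438953472
(3,5): OLD=196736658661539/1099511627776 → NEW=255, ERR=-83638806421341/1099511627776
(3,6): OLD=2959480354558781/17592186044416 → NEW=255, ERR=-1526527086767299/17592186044416
(4,0): OLD=84442130495/536870912 → NEW=255, ERR=-52459952065/536870912
(4,1): OLD=1371244944947/8589934592 → NEW=255, ERR=-819188376013/8589934592
(4,2): OLD=5090539270877/137438953472 → NEW=0, ERR=5090539270877/137438953472
(4,3): OLD=183359546246543/1099511627776 → NEW=255, ERR=-97015918836337/1099511627776
(4,4): OLD=1212232052224573/8796093022208 → NEW=255, ERR=-1030771668438467/8796093022208
(4,5): OLD=15071335136724093/281474976710656 → NEW=0, ERR=15071335136724093/281474976710656
(4,6): OLD=533922797247874427/4503599627370496 → NEW=0, ERR=533922797247874427/4503599627370496
(5,0): OLD=17947211378249/137438953472 → NEW=255, ERR=-17099721757111/137438953472
(5,1): OLD=77629164529091/1099511627776 → NEW=0, ERR=77629164529091/1099511627776
(5,2): OLD=1345441298903685/8796093022208 → NEW=255, ERR=-897562421759355/8796093022208
(5,3): OLD=2331045923333881/70368744177664 → NEW=0, ERR=2331045923333881/70368744177664
(5,4): OLD=758393279782176211/4503599627370496 → NEW=255, ERR=-390024625197300269/4503599627370496
(5,5): OLD=6223928532424527139/36028797018963968 → NEW=255, ERR=-2963414707411284701/36028797018963968
(5,6): OLD=84399566662622803373/576460752303423488 → NEW=255, ERR=-62597925174750186067/576460752303423488
(6,0): OLD=1624776576543921/17592186044416 → NEW=0, ERR=1624776576543921/17592186044416
(6,1): OLD=49697601998870885/281474976710656 → NEW=255, ERR=-22078517062346395/281474976710656
(6,2): OLD=429729554014477199/4503599627370496 → NEW=0, ERR=429729554014477199/4503599627370496
(6,3): OLD=6034181857634773457/36028797018963968 → NEW=255, ERR=-3153161382201038383/36028797018963968
(6,4): OLD=7371191609266683107/72057594037927936 → NEW=0, ERR=7371191609266683107/72057594037927936
(6,5): OLD=1561310104462967027487/9223372036854775808 → NEW=255, ERR=-790649764935000803553/9223372036854775808
(6,6): OLD=8031171255625300699881/147573952589676412928 → NEW=0, ERR=8031171255625300699881/147573952589676412928
Output grid:
  Row 0: ###.#.#  (2 black, running=2)
  Row 1: ..##.#.  (4 black, running=6)
  Row 2: ##.#.#.  (3 black, running=9)
  Row 3: #.##.##  (2 black, running=11)
  Row 4: ##.##..  (3 black, running=14)
  Row 5: #.#.###  (2 black, running=16)
  Row 6: .#.#.#.  (4 black, running=20)

Answer: 20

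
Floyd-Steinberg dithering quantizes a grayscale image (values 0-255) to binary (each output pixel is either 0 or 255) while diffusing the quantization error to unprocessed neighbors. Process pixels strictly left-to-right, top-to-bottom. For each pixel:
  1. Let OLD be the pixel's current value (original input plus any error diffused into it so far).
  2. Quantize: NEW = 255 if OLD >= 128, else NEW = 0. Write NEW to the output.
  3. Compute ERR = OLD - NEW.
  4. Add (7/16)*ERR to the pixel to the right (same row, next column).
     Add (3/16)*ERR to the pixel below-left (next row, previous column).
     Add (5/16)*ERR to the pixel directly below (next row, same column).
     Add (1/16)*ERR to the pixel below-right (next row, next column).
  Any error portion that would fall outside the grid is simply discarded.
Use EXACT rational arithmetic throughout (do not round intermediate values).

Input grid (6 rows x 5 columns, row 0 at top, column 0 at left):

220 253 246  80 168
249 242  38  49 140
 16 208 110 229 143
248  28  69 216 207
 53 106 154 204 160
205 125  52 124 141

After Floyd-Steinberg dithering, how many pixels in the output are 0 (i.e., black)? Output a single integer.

Answer: 12

Derivation:
(0,0): OLD=220 → NEW=255, ERR=-35
(0,1): OLD=3803/16 → NEW=255, ERR=-277/16
(0,2): OLD=61037/256 → NEW=255, ERR=-4243/256
(0,3): OLD=297979/4096 → NEW=0, ERR=297979/4096
(0,4): OLD=13095901/65536 → NEW=255, ERR=-3615779/65536
(1,0): OLD=60113/256 → NEW=255, ERR=-5167/256
(1,1): OLD=455607/2048 → NEW=255, ERR=-66633/2048
(1,2): OLD=2041091/65536 → NEW=0, ERR=2041091/65536
(1,3): OLD=19393159/262144 → NEW=0, ERR=19393159/262144
(1,4): OLD=669709749/4194304 → NEW=255, ERR=-399837771/4194304
(2,0): OLD=117709/32768 → NEW=0, ERR=117709/32768
(2,1): OLD=213890975/1048576 → NEW=255, ERR=-53495905/1048576
(2,2): OLD=1832911517/16777216 → NEW=0, ERR=1832911517/16777216
(2,3): OLD=76232376967/268435456 → NEW=255, ERR=7781335687/268435456
(2,4): OLD=560560181233/4294967296 → NEW=255, ERR=-534656479247/4294967296
(3,0): OLD=4019095293/16777216 → NEW=255, ERR=-259094787/16777216
(3,1): OLD=3490929209/134217728 → NEW=0, ERR=3490929209/134217728
(3,2): OLD=501507729091/4294967296 → NEW=0, ERR=501507729091/4294967296
(3,3): OLD=2230215480523/8589934592 → NEW=255, ERR=39782159563/8589934592
(3,4): OLD=23630776435159/137438953472 → NEW=255, ERR=-11416156700201/137438953472
(4,0): OLD=113925629491/2147483648 → NEW=0, ERR=113925629491/2147483648
(4,1): OLD=10875966942131/68719476736 → NEW=255, ERR=-6647499625549/68719476736
(4,2): OLD=165655039210461/1099511627776 → NEW=255, ERR=-114720425872419/1099511627776
(4,3): OLD=2665621771916723/17592186044416 → NEW=255, ERR=-1820385669409357/17592186044416
(4,4): OLD=25068430162495845/281474976710656 → NEW=0, ERR=25068430162495845/281474976710656
(5,0): OLD=223685485535993/1099511627776 → NEW=255, ERR=-56689979546887/1099511627776
(5,1): OLD=492281036681003/8796093022208 → NEW=0, ERR=492281036681003/8796093022208
(5,2): OLD=5188082320326019/281474976710656 → NEW=0, ERR=5188082320326019/281474976710656
(5,3): OLD=123742234486905837/1125899906842624 → NEW=0, ERR=123742234486905837/1125899906842624
(5,4): OLD=3791089751653018655/18014398509481984 → NEW=255, ERR=-802581868264887265/18014398509481984
Output grid:
  Row 0: ###.#  (1 black, running=1)
  Row 1: ##..#  (2 black, running=3)
  Row 2: .#.##  (2 black, running=5)
  Row 3: #..##  (2 black, running=7)
  Row 4: .###.  (2 black, running=9)
  Row 5: #...#  (3 black, running=12)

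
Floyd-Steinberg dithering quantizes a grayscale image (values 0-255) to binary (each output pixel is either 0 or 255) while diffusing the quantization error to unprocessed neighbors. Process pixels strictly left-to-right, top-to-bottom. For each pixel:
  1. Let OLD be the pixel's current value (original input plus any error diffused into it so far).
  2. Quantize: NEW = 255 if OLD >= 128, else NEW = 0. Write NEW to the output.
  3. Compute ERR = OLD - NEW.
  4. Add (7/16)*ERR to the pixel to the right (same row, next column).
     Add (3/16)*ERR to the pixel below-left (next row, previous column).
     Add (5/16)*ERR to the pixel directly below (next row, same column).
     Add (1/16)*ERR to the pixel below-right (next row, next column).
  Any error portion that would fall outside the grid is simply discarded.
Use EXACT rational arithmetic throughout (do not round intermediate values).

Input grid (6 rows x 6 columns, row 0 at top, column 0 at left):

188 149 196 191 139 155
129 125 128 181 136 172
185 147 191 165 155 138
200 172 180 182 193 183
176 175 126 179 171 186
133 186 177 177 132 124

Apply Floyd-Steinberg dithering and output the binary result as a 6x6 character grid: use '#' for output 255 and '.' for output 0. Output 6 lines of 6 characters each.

Answer: #.##.#
#.##.#
#.#.#.
######
#..#.#
.###.#

Derivation:
(0,0): OLD=188 → NEW=255, ERR=-67
(0,1): OLD=1915/16 → NEW=0, ERR=1915/16
(0,2): OLD=63581/256 → NEW=255, ERR=-1699/256
(0,3): OLD=770443/4096 → NEW=255, ERR=-274037/4096
(0,4): OLD=7191245/65536 → NEW=0, ERR=7191245/65536
(0,5): OLD=212867995/1048576 → NEW=255, ERR=-54518885/1048576
(1,0): OLD=33409/256 → NEW=255, ERR=-31871/256
(1,1): OLD=209927/2048 → NEW=0, ERR=209927/2048
(1,2): OLD=10859795/65536 → NEW=255, ERR=-5851885/65536
(1,3): OLD=37011223/262144 → NEW=255, ERR=-29835497/262144
(1,4): OLD=1787896933/16777216 → NEW=0, ERR=1787896933/16777216
(1,5): OLD=56165624883/268435456 → NEW=255, ERR=-12285416397/268435456
(2,0): OLD=5417021/32768 → NEW=255, ERR=-2938819/32768
(2,1): OLD=120870895/1048576 → NEW=0, ERR=120870895/1048576
(2,2): OLD=3331850381/16777216 → NEW=255, ERR=-946339699/16777216
(2,3): OLD=15992860773/134217728 → NEW=0, ERR=15992860773/134217728
(2,4): OLD=965243938223/4294967296 → NEW=255, ERR=-129972722257/4294967296
(2,5): OLD=8048347036857/68719476736 → NEW=0, ERR=8048347036857/68719476736
(3,0): OLD=3247844845/16777216 → NEW=255, ERR=-1030345235/16777216
(3,1): OLD=22142229481/134217728 → NEW=255, ERR=-12083291159/134217728
(3,2): OLD=163780243723/1073741824 → NEW=255, ERR=-110023921397/1073741824
(3,3): OLD=11352951560801/68719476736 → NEW=255, ERR=-6170515006879/68719476736
(3,4): OLD=95473853579201/549755813888 → NEW=255, ERR=-44713878962239/549755813888
(3,5): OLD=1601985243353775/8796093022208 → NEW=255, ERR=-641018477309265/8796093022208
(4,0): OLD=300493439171/2147483648 → NEW=255, ERR=-247114891069/2147483648
(4,1): OLD=2524458965735/34359738368 → NEW=0, ERR=2524458965735/34359738368
(4,2): OLD=113975045678981/1099511627776 → NEW=0, ERR=113975045678981/1099511627776
(4,3): OLD=3072237651869049/17592186044416 → NEW=255, ERR=-1413769789457031/17592186044416
(4,4): OLD=25655849151748105/281474976710656 → NEW=0, ERR=25655849151748105/281474976710656
(4,5): OLD=891804012355000223/4503599627370496 → NEW=255, ERR=-256613892624476257/4503599627370496
(5,0): OLD=60921708858789/549755813888 → NEW=0, ERR=60921708858789/549755813888
(5,1): OLD=4744366275611637/17592186044416 → NEW=255, ERR=258358834285557/17592186044416
(5,2): OLD=28899399997094359/140737488355328 → NEW=255, ERR=-6988659533514281/140737488355328
(5,3): OLD=692339476567878829/4503599627370496 → NEW=255, ERR=-456078428411597651/4503599627370496
(5,4): OLD=904969325286340461/9007199254740992 → NEW=0, ERR=904969325286340461/9007199254740992
(5,5): OLD=22459916845021688145/144115188075855872 → NEW=255, ERR=-14289456114321559215/144115188075855872
Row 0: #.##.#
Row 1: #.##.#
Row 2: #.#.#.
Row 3: ######
Row 4: #..#.#
Row 5: .###.#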